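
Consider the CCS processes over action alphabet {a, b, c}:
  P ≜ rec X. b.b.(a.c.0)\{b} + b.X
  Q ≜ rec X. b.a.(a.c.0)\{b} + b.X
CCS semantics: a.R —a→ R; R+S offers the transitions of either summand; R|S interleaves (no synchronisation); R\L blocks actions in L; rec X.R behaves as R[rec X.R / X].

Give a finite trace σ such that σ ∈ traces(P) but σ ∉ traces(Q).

bbac

Reachable graph of P (5 states):
  m0 = rec X. b.b.(a.c.0)\{b} + b.X :: ··b··> m0, ··b··> m1
  m1 = b.(a.c.0)\{b} :: ··b··> m2
  m2 = (a.c.0)\{b} :: ··a··> m3
  m3 = (c.0)\{b} :: ··c··> m4
  m4 = 0\{b} :: (no moves)
Reachable graph of Q (5 states):
  n0 = rec X. b.a.(a.c.0)\{b} + b.X :: ··b··> n0, ··b··> n1
  n1 = a.(a.c.0)\{b} :: ··a··> n2
  n2 = (a.c.0)\{b} :: ··a··> n3
  n3 = (c.0)\{b} :: ··c··> n4
  n4 = 0\{b} :: (no moves)
Trace ⟨bbac⟩ through P, begin at {m0}:
  after b @ step 1: {m0, m1}
  after b @ step 2: {m0, m1, m2}
  after a @ step 3: {m3}
  after c @ step 4: {m4}
  — P admits the full trace.
Trace ⟨bbac⟩ through Q, begin at {n0}:
  after b @ step 1: {n0, n1}
  after b @ step 2: {n0, n1}
  after a @ step 3: {n2}
  after c @ step 4: ∅  — Q cannot continue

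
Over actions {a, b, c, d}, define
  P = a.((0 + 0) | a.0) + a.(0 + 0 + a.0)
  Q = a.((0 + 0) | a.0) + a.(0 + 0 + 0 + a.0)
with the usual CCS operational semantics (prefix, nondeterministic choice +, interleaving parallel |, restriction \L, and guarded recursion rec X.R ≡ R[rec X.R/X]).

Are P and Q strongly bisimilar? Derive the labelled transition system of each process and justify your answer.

bisimilar

Reachable graph of P (5 states):
  s0 = a.((0 + 0) | a.0) + a.(0 + 0 + a.0) → --a--▸ s1, --a--▸ s2
  s1 = (0 + 0) | a.0 → --a--▸ s3
  s2 = 0 + 0 + a.0 → --a--▸ s4
  s3 = (0 + 0) | 0 → ∅
  s4 = 0 → ∅
Reachable graph of Q (5 states):
  t0 = a.((0 + 0) | a.0) + a.(0 + 0 + 0 + a.0) → --a--▸ t1, --a--▸ t2
  t1 = (0 + 0) | a.0 → --a--▸ t3
  t2 = 0 + 0 + 0 + a.0 → --a--▸ t4
  t3 = (0 + 0) | 0 → ∅
  t4 = 0 → ∅
Partition-refinement fixed point:
  B0 = {s0, t0}
  B1 = {s1, s2, t1, t2}
  B2 = {s3, s4, t3, t4}
s0 ∈ B0, t0 ∈ B0 → same block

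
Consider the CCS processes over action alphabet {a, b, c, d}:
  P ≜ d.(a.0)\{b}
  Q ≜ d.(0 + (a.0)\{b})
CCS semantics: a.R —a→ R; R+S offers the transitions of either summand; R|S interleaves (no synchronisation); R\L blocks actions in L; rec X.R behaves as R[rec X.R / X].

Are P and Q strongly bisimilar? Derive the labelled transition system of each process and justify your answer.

bisimilar

Reachable graph of P (3 states):
  m0 = d.(a.0)\{b} has moves —d→ m1
  m1 = (a.0)\{b} has moves —a→ m2
  m2 = 0\{b} has moves ·
Reachable graph of Q (3 states):
  n0 = d.(0 + (a.0)\{b}) has moves —d→ n1
  n1 = 0 + (a.0)\{b} has moves —a→ n2
  n2 = 0\{b} has moves ·
Partition-refinement fixed point:
  B0 = {m0, n0}
  B1 = {m1, n1}
  B2 = {m2, n2}
m0 ∈ B0, n0 ∈ B0 → same block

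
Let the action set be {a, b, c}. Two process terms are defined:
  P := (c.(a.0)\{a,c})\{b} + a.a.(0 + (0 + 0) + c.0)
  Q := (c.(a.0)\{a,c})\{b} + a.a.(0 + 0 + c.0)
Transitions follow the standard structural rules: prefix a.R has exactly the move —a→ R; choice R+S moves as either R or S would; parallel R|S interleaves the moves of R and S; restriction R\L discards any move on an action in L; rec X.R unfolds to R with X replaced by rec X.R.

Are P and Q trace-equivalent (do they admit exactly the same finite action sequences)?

trace-equivalent

LTS(P): 5 reachable states
  u0 = (c.(a.0)\{a,c})\{b} + a.a.(0 + (0 + 0) + c.0) ⊢ —a→ u1, —c→ u2
  u1 = a.(0 + (0 + 0) + c.0) ⊢ —a→ u3
  u2 = (a.0)\{a,c}\{b} ⊢ deadlocked
  u3 = 0 + (0 + 0) + c.0 ⊢ —c→ u4
  u4 = 0 ⊢ deadlocked
LTS(Q): 5 reachable states
  v0 = (c.(a.0)\{a,c})\{b} + a.a.(0 + 0 + c.0) ⊢ —a→ v1, —c→ v2
  v1 = a.(0 + 0 + c.0) ⊢ —a→ v3
  v2 = (a.0)\{a,c}\{b} ⊢ deadlocked
  v3 = 0 + 0 + c.0 ⊢ —c→ v4
  v4 = 0 ⊢ deadlocked
Bisimilarity quotient blocks:
  B0 = {u0, v0}
  B1 = {u2, u4, v2, v4}
  B2 = {u1, v1}
  B3 = {u3, v3}
u0 ∈ B0, v0 ∈ B0 → same block
Bisimilar ⇒ trace-equivalent.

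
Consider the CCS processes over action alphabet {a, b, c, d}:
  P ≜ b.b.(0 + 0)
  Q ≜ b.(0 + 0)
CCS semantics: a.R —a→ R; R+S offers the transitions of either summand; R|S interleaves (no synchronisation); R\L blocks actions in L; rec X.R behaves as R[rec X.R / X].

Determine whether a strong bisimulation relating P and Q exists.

NO

P's transition system — 3 states:
  s0 = b.b.(0 + 0) :: =b=> s1
  s1 = b.(0 + 0) :: =b=> s2
  s2 = 0 + 0 :: ·
Q's transition system — 2 states:
  t0 = b.(0 + 0) :: =b=> t1
  t1 = 0 + 0 :: ·
Partition-refinement fixed point:
  B0 = {s0}
  B1 = {s1, t0}
  B2 = {s2, t1}
s0 ∈ B0, t0 ∈ B1 → different blocks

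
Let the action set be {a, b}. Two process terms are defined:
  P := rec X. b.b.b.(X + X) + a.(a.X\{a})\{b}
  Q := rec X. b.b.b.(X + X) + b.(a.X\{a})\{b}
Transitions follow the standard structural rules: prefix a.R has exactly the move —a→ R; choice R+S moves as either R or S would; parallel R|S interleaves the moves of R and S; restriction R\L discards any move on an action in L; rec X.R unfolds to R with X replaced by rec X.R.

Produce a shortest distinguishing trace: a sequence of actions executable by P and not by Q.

P's transition system — 6 states:
  u0 = rec X. b.b.b.(X + X) + a.(a.X\{a})\{b} | —a→ u1, —b→ u2
  u1 = (a.(rec X. b.b.b.(X + X) + a.(a.X\{a})\{b})\{a})\{b} | —a→ u3
  u2 = b.b.((rec X. b.b.b.(X + X) + a.(a.X\{a})\{b}) + (rec X. b.b.b.(X + X) + a.(a.X\{a})\{b})) | —b→ u4
  u3 = (rec X. b.b.b.(X + X) + a.(a.X\{a})\{b})\{a}\{b} | stopped
  u4 = b.((rec X. b.b.b.(X + X) + a.(a.X\{a})\{b}) + (rec X. b.b.b.(X + X) + a.(a.X\{a})\{b})) | —b→ u5
  u5 = (rec X. b.b.b.(X + X) + a.(a.X\{a})\{b}) + (rec X. b.b.b.(X + X) + a.(a.X\{a})\{b}) | —a→ u1, —b→ u2
Q's transition system — 6 states:
  v0 = rec X. b.b.b.(X + X) + b.(a.X\{a})\{b} | —b→ v1, —b→ v2
  v1 = (a.(rec X. b.b.b.(X + X) + b.(a.X\{a})\{b})\{a})\{b} | —a→ v3
  v2 = b.b.((rec X. b.b.b.(X + X) + b.(a.X\{a})\{b}) + (rec X. b.b.b.(X + X) + b.(a.X\{a})\{b})) | —b→ v4
  v3 = (rec X. b.b.b.(X + X) + b.(a.X\{a})\{b})\{a}\{b} | stopped
  v4 = b.((rec X. b.b.b.(X + X) + b.(a.X\{a})\{b}) + (rec X. b.b.b.(X + X) + b.(a.X\{a})\{b})) | —b→ v5
  v5 = (rec X. b.b.b.(X + X) + b.(a.X\{a})\{b}) + (rec X. b.b.b.(X + X) + b.(a.X\{a})\{b}) | —b→ v1, —b→ v2
Run σ = ⟨a⟩ on P: start {u0}
  step 1 (a): {u1}
  P completes σ.
Run σ = ⟨a⟩ on Q: start {v0}
  step 1 (a): no successor for Q

a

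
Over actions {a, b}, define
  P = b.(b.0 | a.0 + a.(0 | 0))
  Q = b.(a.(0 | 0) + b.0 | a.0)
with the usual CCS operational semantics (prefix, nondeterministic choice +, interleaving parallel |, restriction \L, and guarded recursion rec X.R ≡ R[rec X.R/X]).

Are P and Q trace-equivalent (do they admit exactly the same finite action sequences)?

YES

Reachable graph of P (5 states):
  s0 = b.(b.0 | a.0 + a.(0 | 0)) | —b→ s1
  s1 = b.0 | a.0 + a.(0 | 0) | —a→ s2, —a→ s3, —b→ s4
  s2 = 0 | 0 | ∅
  s3 = b.0 | 0 | —b→ s2
  s4 = 0 | a.0 | —a→ s2
Reachable graph of Q (5 states):
  t0 = b.(a.(0 | 0) + b.0 | a.0) | —b→ t1
  t1 = a.(0 | 0) + b.0 | a.0 | —a→ t2, —a→ t3, —b→ t4
  t2 = 0 | 0 | ∅
  t3 = b.0 | 0 | —b→ t2
  t4 = 0 | a.0 | —a→ t2
Coarsest stable partition (strong bisimilarity classes):
  B0 = {s0, t0}
  B1 = {s1, t1}
  B2 = {s2, t2}
  B3 = {s4, t4}
  B4 = {s3, t3}
s0 ∈ B0, t0 ∈ B0 → same block
Bisimilar ⇒ trace-equivalent.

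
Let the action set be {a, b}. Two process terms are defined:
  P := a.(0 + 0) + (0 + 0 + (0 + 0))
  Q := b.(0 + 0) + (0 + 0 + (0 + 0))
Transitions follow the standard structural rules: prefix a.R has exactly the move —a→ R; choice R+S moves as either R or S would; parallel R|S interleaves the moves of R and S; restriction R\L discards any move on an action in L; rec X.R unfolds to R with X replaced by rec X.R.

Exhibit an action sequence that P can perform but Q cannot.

a

Reachable graph of P (2 states):
  s0 = a.(0 + 0) + (0 + 0 + (0 + 0)) ⊢ —a→ s1
  s1 = 0 + 0 ⊢ stopped
Reachable graph of Q (2 states):
  t0 = b.(0 + 0) + (0 + 0 + (0 + 0)) ⊢ —b→ t1
  t1 = 0 + 0 ⊢ stopped
Run σ = ⟨a⟩ on P: start {s0}
  after a @ step 1: {s1}
  ✓ P
Run σ = ⟨a⟩ on Q: start {t0}
  after a @ step 1: ∅ (Q stuck)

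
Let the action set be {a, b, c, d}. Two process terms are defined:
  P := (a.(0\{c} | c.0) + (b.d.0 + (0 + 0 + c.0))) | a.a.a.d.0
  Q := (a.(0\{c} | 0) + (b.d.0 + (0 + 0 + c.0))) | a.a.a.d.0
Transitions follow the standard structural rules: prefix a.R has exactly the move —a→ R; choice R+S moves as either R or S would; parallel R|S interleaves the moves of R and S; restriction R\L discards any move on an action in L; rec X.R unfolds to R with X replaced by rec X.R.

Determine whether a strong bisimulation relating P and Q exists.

P's transition system — 25 states:
  s0 = (a.(0\{c} | c.0) + (b.d.0 + (0 + 0 + c.0))) | a.a.a.d.0 :: —a→ s1, —a→ s2, —b→ s3, —c→ s4
  s1 = (a.(0\{c} | c.0) + (b.d.0 + (0 + 0 + c.0))) | a.a.d.0 :: —a→ s5, —a→ s6, —b→ s7, —c→ s8
  s2 = 0\{c} | c.0 | a.a.a.d.0 :: —a→ s6, —c→ s9
  s3 = d.0 | a.a.a.d.0 :: —a→ s7, —d→ s4
  s4 = 0 | a.a.a.d.0 :: —a→ s8
  s5 = (a.(0\{c} | c.0) + (b.d.0 + (0 + 0 + c.0))) | a.d.0 :: —a→ s10, —a→ s11, —b→ s12, —c→ s13
  s6 = 0\{c} | c.0 | a.a.d.0 :: —a→ s11, —c→ s14
  s7 = d.0 | a.a.d.0 :: —a→ s12, —d→ s8
  s8 = 0 | a.a.d.0 :: —a→ s13
  s9 = 0\{c} | 0 | a.a.a.d.0 :: —a→ s14
  s10 = (a.(0\{c} | c.0) + (b.d.0 + (0 + 0 + c.0))) | d.0 :: —a→ s15, —b→ s16, —c→ s17, —d→ s18
  s11 = 0\{c} | c.0 | a.d.0 :: —a→ s15, —c→ s19
  s12 = d.0 | a.d.0 :: —a→ s16, —d→ s13
  s13 = 0 | a.d.0 :: —a→ s17
  s14 = 0\{c} | 0 | a.a.d.0 :: —a→ s19
  s15 = 0\{c} | c.0 | d.0 :: —c→ s20, —d→ s21
  s16 = d.0 | d.0 :: —d→ s17, —d→ s22
  s17 = 0 | d.0 :: —d→ s23
  s18 = (a.(0\{c} | c.0) + (b.d.0 + (0 + 0 + c.0))) | 0 :: —a→ s21, —b→ s22, —c→ s23
  s19 = 0\{c} | 0 | a.d.0 :: —a→ s20
  s20 = 0\{c} | 0 | d.0 :: —d→ s24
  s21 = 0\{c} | c.0 | 0 :: —c→ s24
  s22 = d.0 | 0 :: —d→ s23
  s23 = 0 | 0 :: ∅
  s24 = 0\{c} | 0 | 0 :: ∅
Q's transition system — 20 states:
  t0 = (a.(0\{c} | 0) + (b.d.0 + (0 + 0 + c.0))) | a.a.a.d.0 :: —a→ t1, —a→ t2, —b→ t3, —c→ t4
  t1 = (a.(0\{c} | 0) + (b.d.0 + (0 + 0 + c.0))) | a.a.d.0 :: —a→ t5, —a→ t6, —b→ t7, —c→ t8
  t2 = 0\{c} | 0 | a.a.a.d.0 :: —a→ t6
  t3 = d.0 | a.a.a.d.0 :: —a→ t7, —d→ t4
  t4 = 0 | a.a.a.d.0 :: —a→ t8
  t5 = (a.(0\{c} | 0) + (b.d.0 + (0 + 0 + c.0))) | a.d.0 :: —a→ t10, —a→ t9, —b→ t11, —c→ t12
  t6 = 0\{c} | 0 | a.a.d.0 :: —a→ t10
  t7 = d.0 | a.a.d.0 :: —a→ t11, —d→ t8
  t8 = 0 | a.a.d.0 :: —a→ t12
  t9 = (a.(0\{c} | 0) + (b.d.0 + (0 + 0 + c.0))) | d.0 :: —a→ t13, —b→ t14, —c→ t15, —d→ t16
  t10 = 0\{c} | 0 | a.d.0 :: —a→ t13
  t11 = d.0 | a.d.0 :: —a→ t14, —d→ t12
  t12 = 0 | a.d.0 :: —a→ t15
  t13 = 0\{c} | 0 | d.0 :: —d→ t17
  t14 = d.0 | d.0 :: —d→ t15, —d→ t18
  t15 = 0 | d.0 :: —d→ t19
  t16 = (a.(0\{c} | 0) + (b.d.0 + (0 + 0 + c.0))) | 0 :: —a→ t17, —b→ t18, —c→ t19
  t17 = 0\{c} | 0 | 0 :: ∅
  t18 = d.0 | 0 :: —d→ t19
  t19 = 0 | 0 :: ∅
Bisimilarity quotient blocks:
  B0 = {s0}
  B1 = {s1}
  B2 = {s7, t7}
  B3 = {s12, t11}
  B4 = {s16, t14}
  B5 = {s17, s20, s22, t13, t15, t18}
  B6 = {s23, s24, t17, t19}
  B7 = {s13, s19, t10, t12}
  B8 = {s14, s8, t6, t8}
  B9 = {s5}
  B10 = {s10}
  B11 = {s15}
  B12 = {s21}
  B13 = {s18}
  B14 = {s11}
  B15 = {s6}
  B16 = {s3, t3}
  B17 = {s4, s9, t2, t4}
  B18 = {s2}
  B19 = {t0}
  B20 = {t1}
  B21 = {t5}
  B22 = {t9}
  B23 = {t16}
s0 ∈ B0, t0 ∈ B19 → different blocks

NO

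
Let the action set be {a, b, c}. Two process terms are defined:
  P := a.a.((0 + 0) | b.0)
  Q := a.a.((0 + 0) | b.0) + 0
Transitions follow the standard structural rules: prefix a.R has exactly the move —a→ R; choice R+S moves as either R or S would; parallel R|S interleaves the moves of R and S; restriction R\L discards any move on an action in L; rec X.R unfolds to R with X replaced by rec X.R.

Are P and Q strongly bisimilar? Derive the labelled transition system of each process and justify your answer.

Reachable graph of P (4 states):
  u0 = a.a.((0 + 0) | b.0) :: --a--▸ u1
  u1 = a.((0 + 0) | b.0) :: --a--▸ u2
  u2 = (0 + 0) | b.0 :: --b--▸ u3
  u3 = (0 + 0) | 0 :: (no moves)
Reachable graph of Q (4 states):
  v0 = a.a.((0 + 0) | b.0) + 0 :: --a--▸ v1
  v1 = a.((0 + 0) | b.0) :: --a--▸ v2
  v2 = (0 + 0) | b.0 :: --b--▸ v3
  v3 = (0 + 0) | 0 :: (no moves)
Partition-refinement fixed point:
  B0 = {u0, v0}
  B1 = {u1, v1}
  B2 = {u2, v2}
  B3 = {u3, v3}
u0 ∈ B0, v0 ∈ B0 → same block

YES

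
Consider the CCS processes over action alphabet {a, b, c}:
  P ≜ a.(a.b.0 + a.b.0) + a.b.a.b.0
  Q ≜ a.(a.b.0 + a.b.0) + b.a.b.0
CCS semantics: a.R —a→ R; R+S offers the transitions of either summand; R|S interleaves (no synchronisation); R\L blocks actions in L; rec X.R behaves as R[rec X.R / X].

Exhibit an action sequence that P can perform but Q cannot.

ab

LTS(P): 6 reachable states
  s0 = a.(a.b.0 + a.b.0) + a.b.a.b.0 | --a--▸ s1, --a--▸ s2
  s1 = a.b.0 + a.b.0 | --a--▸ s3
  s2 = b.a.b.0 | --b--▸ s4
  s3 = b.0 | --b--▸ s5
  s4 = a.b.0 | --a--▸ s3
  s5 = 0 | ∅
LTS(Q): 5 reachable states
  t0 = a.(a.b.0 + a.b.0) + b.a.b.0 | --a--▸ t1, --b--▸ t2
  t1 = a.b.0 + a.b.0 | --a--▸ t3
  t2 = a.b.0 | --a--▸ t3
  t3 = b.0 | --b--▸ t4
  t4 = 0 | ∅
Run σ = ⟨ab⟩ on P: start {s0}
  step 1 (a): {s1, s2}
  step 2 (b): {s4}
  ✓ P
Run σ = ⟨ab⟩ on Q: start {t0}
  step 1 (a): {t1}
  step 2 (b): ∅ (Q stuck)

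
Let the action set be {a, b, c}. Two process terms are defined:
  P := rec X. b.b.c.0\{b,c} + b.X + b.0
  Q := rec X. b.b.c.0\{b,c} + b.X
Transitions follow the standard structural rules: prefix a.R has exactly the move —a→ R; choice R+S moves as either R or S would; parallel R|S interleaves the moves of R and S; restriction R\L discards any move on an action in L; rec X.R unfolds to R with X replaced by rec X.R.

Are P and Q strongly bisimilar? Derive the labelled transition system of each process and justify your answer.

Reachable graph of P (5 states):
  p0 = rec X. b.b.c.0\{b,c} + b.X + b.0 → ··b··> p0, ··b··> p1, ··b··> p2
  p1 = 0 → deadlocked
  p2 = b.c.0\{b,c} → ··b··> p3
  p3 = c.0\{b,c} → ··c··> p4
  p4 = 0\{b,c} → deadlocked
Reachable graph of Q (4 states):
  q0 = rec X. b.b.c.0\{b,c} + b.X → ··b··> q0, ··b··> q1
  q1 = b.c.0\{b,c} → ··b··> q2
  q2 = c.0\{b,c} → ··c··> q3
  q3 = 0\{b,c} → deadlocked
Coarsest stable partition (strong bisimilarity classes):
  B0 = {p0}
  B1 = {p2, q1}
  B2 = {p3, q2}
  B3 = {p1, p4, q3}
  B4 = {q0}
p0 ∈ B0, q0 ∈ B4 → different blocks

not bisimilar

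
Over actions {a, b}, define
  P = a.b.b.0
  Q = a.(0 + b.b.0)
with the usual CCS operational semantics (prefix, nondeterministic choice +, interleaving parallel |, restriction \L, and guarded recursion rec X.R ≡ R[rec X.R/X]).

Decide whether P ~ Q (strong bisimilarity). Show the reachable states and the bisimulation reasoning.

P ~ Q

P's transition system — 4 states:
  p0 = a.b.b.0 | ··a··> p1
  p1 = b.b.0 | ··b··> p2
  p2 = b.0 | ··b··> p3
  p3 = 0 | ·
Q's transition system — 4 states:
  q0 = a.(0 + b.b.0) | ··a··> q1
  q1 = 0 + b.b.0 | ··b··> q2
  q2 = b.0 | ··b··> q3
  q3 = 0 | ·
Coarsest stable partition (strong bisimilarity classes):
  B0 = {p0, q0}
  B1 = {p1, q1}
  B2 = {p2, q2}
  B3 = {p3, q3}
p0 ∈ B0, q0 ∈ B0 → same block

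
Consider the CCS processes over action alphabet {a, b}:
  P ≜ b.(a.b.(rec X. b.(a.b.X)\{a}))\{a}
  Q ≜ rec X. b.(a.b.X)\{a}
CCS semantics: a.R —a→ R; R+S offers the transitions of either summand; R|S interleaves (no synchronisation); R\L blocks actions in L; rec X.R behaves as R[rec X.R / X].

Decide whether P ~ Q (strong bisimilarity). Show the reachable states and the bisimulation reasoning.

bisimilar

P's transition system — 2 states:
  p0 = b.(a.b.(rec X. b.(a.b.X)\{a}))\{a} | -b-> p1
  p1 = (a.b.(rec X. b.(a.b.X)\{a}))\{a} | ·
Q's transition system — 2 states:
  q0 = rec X. b.(a.b.X)\{a} | -b-> q1
  q1 = (a.b.(rec X. b.(a.b.X)\{a}))\{a} | ·
Coarsest stable partition (strong bisimilarity classes):
  B0 = {p0, q0}
  B1 = {p1, q1}
p0 ∈ B0, q0 ∈ B0 → same block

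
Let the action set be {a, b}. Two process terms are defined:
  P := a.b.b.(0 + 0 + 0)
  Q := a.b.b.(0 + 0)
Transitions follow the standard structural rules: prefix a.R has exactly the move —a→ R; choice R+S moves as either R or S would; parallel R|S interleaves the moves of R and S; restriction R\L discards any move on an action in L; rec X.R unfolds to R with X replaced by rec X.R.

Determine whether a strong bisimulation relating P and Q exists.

Reachable graph of P (4 states):
  s0 = a.b.b.(0 + 0 + 0) has moves -a-> s1
  s1 = b.b.(0 + 0 + 0) has moves -b-> s2
  s2 = b.(0 + 0 + 0) has moves -b-> s3
  s3 = 0 + 0 + 0 has moves stopped
Reachable graph of Q (4 states):
  t0 = a.b.b.(0 + 0) has moves -a-> t1
  t1 = b.b.(0 + 0) has moves -b-> t2
  t2 = b.(0 + 0) has moves -b-> t3
  t3 = 0 + 0 has moves stopped
Partition-refinement fixed point:
  B0 = {s0, t0}
  B1 = {s1, t1}
  B2 = {s2, t2}
  B3 = {s3, t3}
s0 ∈ B0, t0 ∈ B0 → same block

YES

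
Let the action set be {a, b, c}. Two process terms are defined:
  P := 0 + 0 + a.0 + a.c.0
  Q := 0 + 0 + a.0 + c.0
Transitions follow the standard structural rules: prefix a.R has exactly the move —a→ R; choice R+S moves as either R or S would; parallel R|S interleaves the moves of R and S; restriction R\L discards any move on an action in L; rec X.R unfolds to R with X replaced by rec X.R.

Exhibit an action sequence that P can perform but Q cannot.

LTS(P): 3 reachable states
  m0 = 0 + 0 + a.0 + a.c.0 :: —a→ m1, —a→ m2
  m1 = 0 :: stopped
  m2 = c.0 :: —c→ m1
LTS(Q): 2 reachable states
  n0 = 0 + 0 + a.0 + c.0 :: —a→ n1, —c→ n1
  n1 = 0 :: stopped
Executing ac from P (initial set {m0}):
  after a @ step 1: {m1, m2}
  after c @ step 2: {m1}
  P completes σ.
Executing ac from Q (initial set {n0}):
  after a @ step 1: {n1}
  after c @ step 2: ∅  — Q cannot continue

ac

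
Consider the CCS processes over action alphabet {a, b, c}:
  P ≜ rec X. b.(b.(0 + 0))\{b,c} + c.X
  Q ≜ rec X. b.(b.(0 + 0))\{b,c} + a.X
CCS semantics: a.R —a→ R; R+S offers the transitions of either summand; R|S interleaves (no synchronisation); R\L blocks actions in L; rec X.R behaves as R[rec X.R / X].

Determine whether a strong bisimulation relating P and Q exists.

P's transition system — 2 states:
  m0 = rec X. b.(b.(0 + 0))\{b,c} + c.X ⊢ -b-> m1, -c-> m0
  m1 = (b.(0 + 0))\{b,c} ⊢ stopped
Q's transition system — 2 states:
  n0 = rec X. b.(b.(0 + 0))\{b,c} + a.X ⊢ -a-> n0, -b-> n1
  n1 = (b.(0 + 0))\{b,c} ⊢ stopped
Partition-refinement fixed point:
  B0 = {m0}
  B1 = {m1, n1}
  B2 = {n0}
m0 ∈ B0, n0 ∈ B2 → different blocks

not bisimilar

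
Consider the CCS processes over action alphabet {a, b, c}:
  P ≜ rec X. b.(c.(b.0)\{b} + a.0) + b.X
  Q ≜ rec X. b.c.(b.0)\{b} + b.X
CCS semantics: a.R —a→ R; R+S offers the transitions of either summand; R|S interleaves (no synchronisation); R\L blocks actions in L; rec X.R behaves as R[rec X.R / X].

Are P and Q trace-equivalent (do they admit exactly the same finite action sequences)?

Reachable graph of P (4 states):
  u0 = rec X. b.(c.(b.0)\{b} + a.0) + b.X ⊢ --b--▸ u0, --b--▸ u1
  u1 = c.(b.0)\{b} + a.0 ⊢ --a--▸ u2, --c--▸ u3
  u2 = 0 ⊢ ∅
  u3 = (b.0)\{b} ⊢ ∅
Reachable graph of Q (3 states):
  v0 = rec X. b.c.(b.0)\{b} + b.X ⊢ --b--▸ v0, --b--▸ v1
  v1 = c.(b.0)\{b} ⊢ --c--▸ v2
  v2 = (b.0)\{b} ⊢ ∅
Executing ba from P (initial set {u0}):
  after b @ step 1: {u0, u1}
  after a @ step 2: {u2}
  ✓ P
Executing ba from Q (initial set {v0}):
  after b @ step 1: {v0, v1}
  after a @ step 2: ∅ (Q stuck)

trace-distinct — witness ⟨ba⟩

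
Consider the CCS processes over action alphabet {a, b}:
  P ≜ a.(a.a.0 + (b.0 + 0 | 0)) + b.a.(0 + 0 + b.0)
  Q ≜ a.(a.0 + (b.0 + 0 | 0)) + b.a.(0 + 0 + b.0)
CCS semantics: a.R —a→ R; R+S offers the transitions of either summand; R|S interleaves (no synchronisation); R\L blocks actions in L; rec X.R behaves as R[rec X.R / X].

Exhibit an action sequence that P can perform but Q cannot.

P's transition system — 6 states:
  s0 = a.(a.a.0 + (b.0 + 0 | 0)) + b.a.(0 + 0 + b.0) → ··a··> s1, ··b··> s2
  s1 = a.a.0 + (b.0 + 0 | 0) → ··a··> s3, ··b··> s4
  s2 = a.(0 + 0 + b.0) → ··a··> s5
  s3 = a.0 → ··a··> s4
  s4 = 0 → ·
  s5 = 0 + 0 + b.0 → ··b··> s4
Q's transition system — 5 states:
  t0 = a.(a.0 + (b.0 + 0 | 0)) + b.a.(0 + 0 + b.0) → ··a··> t1, ··b··> t2
  t1 = a.0 + (b.0 + 0 | 0) → ··a··> t3, ··b··> t3
  t2 = a.(0 + 0 + b.0) → ··a··> t4
  t3 = 0 → ·
  t4 = 0 + 0 + b.0 → ··b··> t3
Trace ⟨aaa⟩ through P, begin at {s0}:
  step 1 (a): {s1}
  step 2 (a): {s3}
  step 3 (a): {s4}
  P completes σ.
Trace ⟨aaa⟩ through Q, begin at {t0}:
  step 1 (a): {t1}
  step 2 (a): {t3}
  step 3 (a): no successor for Q

aaa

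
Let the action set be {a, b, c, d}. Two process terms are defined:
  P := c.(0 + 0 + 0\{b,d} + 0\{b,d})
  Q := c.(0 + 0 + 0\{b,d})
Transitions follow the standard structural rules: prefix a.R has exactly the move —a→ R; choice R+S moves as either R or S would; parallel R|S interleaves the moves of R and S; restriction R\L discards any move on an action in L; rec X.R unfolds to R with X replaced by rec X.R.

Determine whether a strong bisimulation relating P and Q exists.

YES

P's transition system — 2 states:
  m0 = c.(0 + 0 + 0\{b,d} + 0\{b,d}) → -c-> m1
  m1 = 0 + 0 + 0\{b,d} + 0\{b,d} → ·
Q's transition system — 2 states:
  n0 = c.(0 + 0 + 0\{b,d}) → -c-> n1
  n1 = 0 + 0 + 0\{b,d} → ·
Partition-refinement fixed point:
  B0 = {m0, n0}
  B1 = {m1, n1}
m0 ∈ B0, n0 ∈ B0 → same block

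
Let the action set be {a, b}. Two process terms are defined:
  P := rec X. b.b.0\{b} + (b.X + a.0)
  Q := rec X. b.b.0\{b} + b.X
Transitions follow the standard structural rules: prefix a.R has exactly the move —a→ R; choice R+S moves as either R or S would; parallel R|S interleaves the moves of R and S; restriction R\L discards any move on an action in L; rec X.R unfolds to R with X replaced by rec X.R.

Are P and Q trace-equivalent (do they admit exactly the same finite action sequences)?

P's transition system — 4 states:
  u0 = rec X. b.b.0\{b} + (b.X + a.0) :: =a=> u1, =b=> u0, =b=> u2
  u1 = 0 :: stopped
  u2 = b.0\{b} :: =b=> u3
  u3 = 0\{b} :: stopped
Q's transition system — 3 states:
  v0 = rec X. b.b.0\{b} + b.X :: =b=> v0, =b=> v1
  v1 = b.0\{b} :: =b=> v2
  v2 = 0\{b} :: stopped
Run σ = ⟨a⟩ on P: start {u0}
  step 1 (a): {u1}
  P completes σ.
Run σ = ⟨a⟩ on Q: start {v0}
  step 1 (a): ∅ (Q stuck)

traces(P) ≠ traces(Q) — witness ⟨a⟩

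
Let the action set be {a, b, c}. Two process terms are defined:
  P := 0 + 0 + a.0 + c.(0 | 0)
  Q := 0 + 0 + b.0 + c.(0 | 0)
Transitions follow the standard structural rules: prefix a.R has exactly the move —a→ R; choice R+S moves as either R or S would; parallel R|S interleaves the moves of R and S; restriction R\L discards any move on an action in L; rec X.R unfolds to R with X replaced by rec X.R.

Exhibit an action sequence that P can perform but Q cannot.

LTS(P): 3 reachable states
  p0 = 0 + 0 + a.0 + c.(0 | 0) | ··a··> p1, ··c··> p2
  p1 = 0 | (no moves)
  p2 = 0 | 0 | (no moves)
LTS(Q): 3 reachable states
  q0 = 0 + 0 + b.0 + c.(0 | 0) | ··b··> q1, ··c··> q2
  q1 = 0 | (no moves)
  q2 = 0 | 0 | (no moves)
Trace ⟨a⟩ through P, begin at {p0}:
  step 1 (a): {p1}
  — P admits the full trace.
Trace ⟨a⟩ through Q, begin at {q0}:
  step 1 (a): ∅ (Q stuck)

a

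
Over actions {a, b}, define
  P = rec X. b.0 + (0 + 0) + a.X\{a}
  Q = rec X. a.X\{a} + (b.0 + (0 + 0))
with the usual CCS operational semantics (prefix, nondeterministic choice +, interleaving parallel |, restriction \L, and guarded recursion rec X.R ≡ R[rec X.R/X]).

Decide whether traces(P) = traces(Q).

trace-equivalent

Reachable graph of P (4 states):
  s0 = rec X. b.0 + (0 + 0) + a.X\{a} → —a→ s1, —b→ s2
  s1 = (rec X. b.0 + (0 + 0) + a.X\{a})\{a} → —b→ s3
  s2 = 0 → ·
  s3 = 0\{a} → ·
Reachable graph of Q (4 states):
  t0 = rec X. a.X\{a} + (b.0 + (0 + 0)) → —a→ t1, —b→ t2
  t1 = (rec X. a.X\{a} + (b.0 + (0 + 0)))\{a} → —b→ t3
  t2 = 0 → ·
  t3 = 0\{a} → ·
Coarsest stable partition (strong bisimilarity classes):
  B0 = {s0, t0}
  B1 = {s1, t1}
  B2 = {s2, s3, t2, t3}
s0 ∈ B0, t0 ∈ B0 → same block
Bisimilar ⇒ trace-equivalent.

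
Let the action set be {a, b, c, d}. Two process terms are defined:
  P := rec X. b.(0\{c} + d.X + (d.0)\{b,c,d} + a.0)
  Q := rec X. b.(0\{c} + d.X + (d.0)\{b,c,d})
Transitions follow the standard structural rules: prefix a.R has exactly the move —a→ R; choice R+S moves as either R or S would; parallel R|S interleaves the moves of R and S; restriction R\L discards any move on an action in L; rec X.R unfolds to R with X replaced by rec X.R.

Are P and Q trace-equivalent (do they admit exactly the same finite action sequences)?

LTS(P): 3 reachable states
  m0 = rec X. b.(0\{c} + d.X + (d.0)\{b,c,d} + a.0) ⊢ =b=> m1
  m1 = 0\{c} + d.(rec X. b.(0\{c} + d.X + (d.0)\{b,c,d} + a.0)) + (d.0)\{b,c,d} + a.0 ⊢ =a=> m2, =d=> m0
  m2 = 0 ⊢ (no moves)
LTS(Q): 2 reachable states
  n0 = rec X. b.(0\{c} + d.X + (d.0)\{b,c,d}) ⊢ =b=> n1
  n1 = 0\{c} + d.(rec X. b.(0\{c} + d.X + (d.0)\{b,c,d})) + (d.0)\{b,c,d} ⊢ =d=> n0
Executing ba from P (initial set {m0}):
  after b @ step 1: {m1}
  after a @ step 2: {m2}
  — P admits the full trace.
Executing ba from Q (initial set {n0}):
  after b @ step 1: {n1}
  after a @ step 2: ∅  — Q cannot continue

trace-distinct — witness ⟨ba⟩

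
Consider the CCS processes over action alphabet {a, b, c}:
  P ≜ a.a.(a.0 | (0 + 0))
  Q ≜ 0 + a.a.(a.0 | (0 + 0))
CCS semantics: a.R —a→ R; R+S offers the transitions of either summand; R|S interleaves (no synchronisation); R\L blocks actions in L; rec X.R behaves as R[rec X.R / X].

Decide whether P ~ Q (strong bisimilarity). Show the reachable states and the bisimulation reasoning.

YES

Reachable graph of P (4 states):
  u0 = a.a.(a.0 | (0 + 0)) → =a=> u1
  u1 = a.(a.0 | (0 + 0)) → =a=> u2
  u2 = a.0 | (0 + 0) → =a=> u3
  u3 = 0 | (0 + 0) → deadlocked
Reachable graph of Q (4 states):
  v0 = 0 + a.a.(a.0 | (0 + 0)) → =a=> v1
  v1 = a.(a.0 | (0 + 0)) → =a=> v2
  v2 = a.0 | (0 + 0) → =a=> v3
  v3 = 0 | (0 + 0) → deadlocked
Partition-refinement fixed point:
  B0 = {u0, v0}
  B1 = {u1, v1}
  B2 = {u2, v2}
  B3 = {u3, v3}
u0 ∈ B0, v0 ∈ B0 → same block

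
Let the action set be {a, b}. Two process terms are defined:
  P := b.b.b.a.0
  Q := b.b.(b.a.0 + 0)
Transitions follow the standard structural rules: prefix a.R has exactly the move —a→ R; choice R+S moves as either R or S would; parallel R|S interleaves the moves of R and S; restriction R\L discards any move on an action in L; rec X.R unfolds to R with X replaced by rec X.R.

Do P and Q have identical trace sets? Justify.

traces(P) = traces(Q)

Reachable graph of P (5 states):
  u0 = b.b.b.a.0 :: —b→ u1
  u1 = b.b.a.0 :: —b→ u2
  u2 = b.a.0 :: —b→ u3
  u3 = a.0 :: —a→ u4
  u4 = 0 :: stopped
Reachable graph of Q (5 states):
  v0 = b.b.(b.a.0 + 0) :: —b→ v1
  v1 = b.(b.a.0 + 0) :: —b→ v2
  v2 = b.a.0 + 0 :: —b→ v3
  v3 = a.0 :: —a→ v4
  v4 = 0 :: stopped
Bisimilarity quotient blocks:
  B0 = {u0, v0}
  B1 = {u1, v1}
  B2 = {u2, v2}
  B3 = {u3, v3}
  B4 = {u4, v4}
u0 ∈ B0, v0 ∈ B0 → same block
Bisimilar ⇒ trace-equivalent.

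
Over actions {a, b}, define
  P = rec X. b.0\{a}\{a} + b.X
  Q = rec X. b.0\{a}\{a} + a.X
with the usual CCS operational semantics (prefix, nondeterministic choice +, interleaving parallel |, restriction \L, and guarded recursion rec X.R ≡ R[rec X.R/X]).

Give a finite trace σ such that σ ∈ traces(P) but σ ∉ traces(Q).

bb

Reachable graph of P (2 states):
  m0 = rec X. b.0\{a}\{a} + b.X has moves —b→ m0, —b→ m1
  m1 = 0\{a}\{a} has moves stopped
Reachable graph of Q (2 states):
  n0 = rec X. b.0\{a}\{a} + a.X has moves —a→ n0, —b→ n1
  n1 = 0\{a}\{a} has moves stopped
Executing bb from P (initial set {m0}):
  step 1 (b): {m0, m1}
  step 2 (b): {m0, m1}
  — P admits the full trace.
Executing bb from Q (initial set {n0}):
  step 1 (b): {n1}
  step 2 (b): ∅ (Q stuck)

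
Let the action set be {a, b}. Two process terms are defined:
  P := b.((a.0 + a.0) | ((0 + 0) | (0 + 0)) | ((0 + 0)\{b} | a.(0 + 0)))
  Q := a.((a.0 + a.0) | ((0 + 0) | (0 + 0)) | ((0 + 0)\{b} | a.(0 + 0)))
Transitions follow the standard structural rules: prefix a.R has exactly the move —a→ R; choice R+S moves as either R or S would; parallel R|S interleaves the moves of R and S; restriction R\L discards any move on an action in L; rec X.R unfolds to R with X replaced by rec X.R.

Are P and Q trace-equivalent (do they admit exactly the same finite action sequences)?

NO — witness ⟨b⟩

LTS(P): 5 reachable states
  p0 = b.((a.0 + a.0) | ((0 + 0) | (0 + 0)) | ((0 + 0)\{b} | a.(0 + 0))) → —b→ p1
  p1 = (a.0 + a.0) | ((0 + 0) | (0 + 0)) | ((0 + 0)\{b} | a.(0 + 0)) → —a→ p2, —a→ p3
  p2 = (a.0 + a.0) | ((0 + 0) | (0 + 0)) | ((0 + 0)\{b} | (0 + 0)) → —a→ p4
  p3 = 0 | ((0 + 0) | (0 + 0)) | ((0 + 0)\{b} | a.(0 + 0)) → —a→ p4
  p4 = 0 | ((0 + 0) | (0 + 0)) | ((0 + 0)\{b} | (0 + 0)) → (no moves)
LTS(Q): 5 reachable states
  q0 = a.((a.0 + a.0) | ((0 + 0) | (0 + 0)) | ((0 + 0)\{b} | a.(0 + 0))) → —a→ q1
  q1 = (a.0 + a.0) | ((0 + 0) | (0 + 0)) | ((0 + 0)\{b} | a.(0 + 0)) → —a→ q2, —a→ q3
  q2 = (a.0 + a.0) | ((0 + 0) | (0 + 0)) | ((0 + 0)\{b} | (0 + 0)) → —a→ q4
  q3 = 0 | ((0 + 0) | (0 + 0)) | ((0 + 0)\{b} | a.(0 + 0)) → —a→ q4
  q4 = 0 | ((0 + 0) | (0 + 0)) | ((0 + 0)\{b} | (0 + 0)) → (no moves)
Trace ⟨b⟩ through P, begin at {p0}:
  step 1 (b): {p1}
  P completes σ.
Trace ⟨b⟩ through Q, begin at {q0}:
  step 1 (b): ∅  — Q cannot continue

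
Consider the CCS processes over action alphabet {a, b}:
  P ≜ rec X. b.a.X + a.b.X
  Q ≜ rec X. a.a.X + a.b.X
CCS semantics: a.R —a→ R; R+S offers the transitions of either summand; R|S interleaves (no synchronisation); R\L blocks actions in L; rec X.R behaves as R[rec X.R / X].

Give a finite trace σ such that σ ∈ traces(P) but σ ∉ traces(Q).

Reachable graph of P (3 states):
  s0 = rec X. b.a.X + a.b.X | --a--▸ s1, --b--▸ s2
  s1 = b.(rec X. b.a.X + a.b.X) | --b--▸ s0
  s2 = a.(rec X. b.a.X + a.b.X) | --a--▸ s0
Reachable graph of Q (3 states):
  t0 = rec X. a.a.X + a.b.X | --a--▸ t1, --a--▸ t2
  t1 = a.(rec X. a.a.X + a.b.X) | --a--▸ t0
  t2 = b.(rec X. a.a.X + a.b.X) | --b--▸ t0
Trace ⟨b⟩ through P, begin at {s0}:
  step 1 (b): {s2}
  P completes σ.
Trace ⟨b⟩ through Q, begin at {t0}:
  step 1 (b): no successor for Q

b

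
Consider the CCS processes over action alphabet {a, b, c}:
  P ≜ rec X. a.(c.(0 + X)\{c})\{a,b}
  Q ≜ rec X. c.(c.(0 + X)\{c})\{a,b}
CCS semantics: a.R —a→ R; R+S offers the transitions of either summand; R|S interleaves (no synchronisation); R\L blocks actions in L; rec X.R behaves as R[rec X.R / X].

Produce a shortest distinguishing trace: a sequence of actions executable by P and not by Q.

P's transition system — 3 states:
  s0 = rec X. a.(c.(0 + X)\{c})\{a,b} ⊢ —a→ s1
  s1 = (c.(0 + (rec X. a.(c.(0 + X)\{c})\{a,b}))\{c})\{a,b} ⊢ —c→ s2
  s2 = (0 + (rec X. a.(c.(0 + X)\{c})\{a,b}))\{c}\{a,b} ⊢ stopped
Q's transition system — 3 states:
  t0 = rec X. c.(c.(0 + X)\{c})\{a,b} ⊢ —c→ t1
  t1 = (c.(0 + (rec X. c.(c.(0 + X)\{c})\{a,b}))\{c})\{a,b} ⊢ —c→ t2
  t2 = (0 + (rec X. c.(c.(0 + X)\{c})\{a,b}))\{c}\{a,b} ⊢ stopped
Run σ = ⟨a⟩ on P: start {s0}
  after a @ step 1: {s1}
  P completes σ.
Run σ = ⟨a⟩ on Q: start {t0}
  after a @ step 1: ∅  — Q cannot continue

a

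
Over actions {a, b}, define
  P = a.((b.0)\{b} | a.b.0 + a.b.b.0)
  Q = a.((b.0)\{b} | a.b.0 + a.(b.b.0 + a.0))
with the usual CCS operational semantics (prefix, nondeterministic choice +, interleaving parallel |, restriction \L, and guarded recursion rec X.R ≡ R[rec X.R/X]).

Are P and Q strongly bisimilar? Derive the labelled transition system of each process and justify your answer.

P ≁ Q

P's transition system — 7 states:
  s0 = a.((b.0)\{b} | a.b.0 + a.b.b.0) → -a-> s1
  s1 = (b.0)\{b} | a.b.0 + a.b.b.0 → -a-> s2, -a-> s3
  s2 = (b.0)\{b} | b.0 → -b-> s4
  s3 = b.b.0 → -b-> s5
  s4 = (b.0)\{b} | 0 → stopped
  s5 = b.0 → -b-> s6
  s6 = 0 → stopped
Q's transition system — 7 states:
  t0 = a.((b.0)\{b} | a.b.0 + a.(b.b.0 + a.0)) → -a-> t1
  t1 = (b.0)\{b} | a.b.0 + a.(b.b.0 + a.0) → -a-> t2, -a-> t3
  t2 = (b.0)\{b} | b.0 → -b-> t4
  t3 = b.b.0 + a.0 → -a-> t5, -b-> t6
  t4 = (b.0)\{b} | 0 → stopped
  t5 = 0 → stopped
  t6 = b.0 → -b-> t5
Partition-refinement fixed point:
  B0 = {s0}
  B1 = {s1}
  B2 = {s2, s5, t2, t6}
  B3 = {s4, s6, t4, t5}
  B4 = {s3}
  B5 = {t0}
  B6 = {t1}
  B7 = {t3}
s0 ∈ B0, t0 ∈ B5 → different blocks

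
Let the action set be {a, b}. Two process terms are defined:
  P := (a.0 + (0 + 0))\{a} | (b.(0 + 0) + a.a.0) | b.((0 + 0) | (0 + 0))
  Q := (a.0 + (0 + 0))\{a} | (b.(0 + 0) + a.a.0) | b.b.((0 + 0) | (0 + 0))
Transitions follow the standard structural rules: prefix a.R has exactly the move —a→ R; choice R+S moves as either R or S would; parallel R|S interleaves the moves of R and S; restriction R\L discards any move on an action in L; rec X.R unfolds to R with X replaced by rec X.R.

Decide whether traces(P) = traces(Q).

traces(P) ≠ traces(Q) — witness ⟨abb⟩

Reachable graph of P (8 states):
  s0 = (a.0 + (0 + 0))\{a} | (b.(0 + 0) + a.a.0) | b.((0 + 0) | (0 + 0)) | ··a··> s1, ··b··> s2, ··b··> s3
  s1 = (a.0 + (0 + 0))\{a} | a.0 | b.((0 + 0) | (0 + 0)) | ··a··> s4, ··b··> s5
  s2 = (a.0 + (0 + 0))\{a} | (0 + 0) | b.((0 + 0) | (0 + 0)) | ··b··> s6
  s3 = (a.0 + (0 + 0))\{a} | (b.(0 + 0) + a.a.0) | ((0 + 0) | (0 + 0)) | ··a··> s5, ··b··> s6
  s4 = (a.0 + (0 + 0))\{a} | 0 | b.((0 + 0) | (0 + 0)) | ··b··> s7
  s5 = (a.0 + (0 + 0))\{a} | a.0 | ((0 + 0) | (0 + 0)) | ··a··> s7
  s6 = (a.0 + (0 + 0))\{a} | (0 + 0) | ((0 + 0) | (0 + 0)) | ·
  s7 = (a.0 + (0 + 0))\{a} | 0 | ((0 + 0) | (0 + 0)) | ·
Reachable graph of Q (12 states):
  t0 = (a.0 + (0 + 0))\{a} | (b.(0 + 0) + a.a.0) | b.b.((0 + 0) | (0 + 0)) | ··a··> t1, ··b··> t2, ··b··> t3
  t1 = (a.0 + (0 + 0))\{a} | a.0 | b.b.((0 + 0) | (0 + 0)) | ··a··> t4, ··b··> t5
  t2 = (a.0 + (0 + 0))\{a} | (0 + 0) | b.b.((0 + 0) | (0 + 0)) | ··b··> t6
  t3 = (a.0 + (0 + 0))\{a} | (b.(0 + 0) + a.a.0) | b.((0 + 0) | (0 + 0)) | ··a··> t5, ··b··> t6, ··b··> t7
  t4 = (a.0 + (0 + 0))\{a} | 0 | b.b.((0 + 0) | (0 + 0)) | ··b··> t8
  t5 = (a.0 + (0 + 0))\{a} | a.0 | b.((0 + 0) | (0 + 0)) | ··a··> t8, ··b··> t9
  t6 = (a.0 + (0 + 0))\{a} | (0 + 0) | b.((0 + 0) | (0 + 0)) | ··b··> t10
  t7 = (a.0 + (0 + 0))\{a} | (b.(0 + 0) + a.a.0) | ((0 + 0) | (0 + 0)) | ··a··> t9, ··b··> t10
  t8 = (a.0 + (0 + 0))\{a} | 0 | b.((0 + 0) | (0 + 0)) | ··b··> t11
  t9 = (a.0 + (0 + 0))\{a} | a.0 | ((0 + 0) | (0 + 0)) | ··a··> t11
  t10 = (a.0 + (0 + 0))\{a} | (0 + 0) | ((0 + 0) | (0 + 0)) | ·
  t11 = (a.0 + (0 + 0))\{a} | 0 | ((0 + 0) | (0 + 0)) | ·
Executing abb from Q (initial set {t0}):
  step 1 (a): {t1}
  step 2 (b): {t5}
  step 3 (b): {t9}
  ✓ Q
Executing abb from P (initial set {s0}):
  step 1 (a): {s1}
  step 2 (b): {s5}
  step 3 (b): no successor for P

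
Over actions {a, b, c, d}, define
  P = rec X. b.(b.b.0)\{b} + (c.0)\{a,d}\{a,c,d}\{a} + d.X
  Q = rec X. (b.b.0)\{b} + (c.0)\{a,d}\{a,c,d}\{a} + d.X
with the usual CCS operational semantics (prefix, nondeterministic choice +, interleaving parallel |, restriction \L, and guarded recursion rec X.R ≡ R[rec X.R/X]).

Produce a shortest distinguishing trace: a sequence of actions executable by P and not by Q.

LTS(P): 2 reachable states
  s0 = rec X. b.(b.b.0)\{b} + (c.0)\{a,d}\{a,c,d}\{a} + d.X has moves -b-> s1, -d-> s0
  s1 = (b.b.0)\{b} has moves deadlocked
LTS(Q): 1 reachable states
  t0 = rec X. (b.b.0)\{b} + (c.0)\{a,d}\{a,c,d}\{a} + d.X has moves -d-> t0
Trace ⟨b⟩ through P, begin at {s0}:
  [1] b ⇒ {s1}
  — P admits the full trace.
Trace ⟨b⟩ through Q, begin at {t0}:
  [1] b ⇒ no successor for Q

b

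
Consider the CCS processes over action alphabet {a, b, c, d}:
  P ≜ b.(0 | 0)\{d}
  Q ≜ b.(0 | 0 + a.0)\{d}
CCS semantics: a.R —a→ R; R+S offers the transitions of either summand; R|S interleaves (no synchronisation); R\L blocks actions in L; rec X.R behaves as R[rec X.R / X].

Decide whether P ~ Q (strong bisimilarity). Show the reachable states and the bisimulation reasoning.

not bisimilar

LTS(P): 2 reachable states
  s0 = b.(0 | 0)\{d} ⊢ --b--▸ s1
  s1 = (0 | 0)\{d} ⊢ deadlocked
LTS(Q): 3 reachable states
  t0 = b.(0 | 0 + a.0)\{d} ⊢ --b--▸ t1
  t1 = (0 | 0 + a.0)\{d} ⊢ --a--▸ t2
  t2 = 0\{d} ⊢ deadlocked
Partition-refinement fixed point:
  B0 = {s0}
  B1 = {s1, t2}
  B2 = {t0}
  B3 = {t1}
s0 ∈ B0, t0 ∈ B2 → different blocks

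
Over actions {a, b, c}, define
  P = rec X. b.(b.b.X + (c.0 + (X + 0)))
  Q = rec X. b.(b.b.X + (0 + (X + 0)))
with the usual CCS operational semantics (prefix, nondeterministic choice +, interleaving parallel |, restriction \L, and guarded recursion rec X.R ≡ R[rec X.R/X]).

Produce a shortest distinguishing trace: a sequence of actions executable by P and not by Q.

P's transition system — 4 states:
  s0 = rec X. b.(b.b.X + (c.0 + (X + 0))) | —b→ s1
  s1 = b.b.(rec X. b.(b.b.X + (c.0 + (X + 0)))) + (c.0 + ((rec X. b.(b.b.X + (c.0 + (X + 0)))) + 0)) | —b→ s1, —b→ s2, —c→ s3
  s2 = b.(rec X. b.(b.b.X + (c.0 + (X + 0)))) | —b→ s0
  s3 = 0 | deadlocked
Q's transition system — 3 states:
  t0 = rec X. b.(b.b.X + (0 + (X + 0))) | —b→ t1
  t1 = b.b.(rec X. b.(b.b.X + (0 + (X + 0)))) + (0 + ((rec X. b.(b.b.X + (0 + (X + 0)))) + 0)) | —b→ t1, —b→ t2
  t2 = b.(rec X. b.(b.b.X + (0 + (X + 0)))) | —b→ t0
Executing bc from P (initial set {s0}):
  after b @ step 1: {s1}
  after c @ step 2: {s3}
  P completes σ.
Executing bc from Q (initial set {t0}):
  after b @ step 1: {t1}
  after c @ step 2: ∅ (Q stuck)

bc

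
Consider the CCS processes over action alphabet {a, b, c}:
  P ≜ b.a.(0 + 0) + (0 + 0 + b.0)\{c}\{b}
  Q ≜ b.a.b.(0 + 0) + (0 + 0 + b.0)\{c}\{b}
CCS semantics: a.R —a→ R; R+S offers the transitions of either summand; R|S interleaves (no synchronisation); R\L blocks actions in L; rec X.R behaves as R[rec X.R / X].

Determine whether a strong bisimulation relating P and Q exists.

P ≁ Q

Reachable graph of P (3 states):
  u0 = b.a.(0 + 0) + (0 + 0 + b.0)\{c}\{b} :: --b--▸ u1
  u1 = a.(0 + 0) :: --a--▸ u2
  u2 = 0 + 0 :: stopped
Reachable graph of Q (4 states):
  v0 = b.a.b.(0 + 0) + (0 + 0 + b.0)\{c}\{b} :: --b--▸ v1
  v1 = a.b.(0 + 0) :: --a--▸ v2
  v2 = b.(0 + 0) :: --b--▸ v3
  v3 = 0 + 0 :: stopped
Bisimilarity quotient blocks:
  B0 = {u0}
  B1 = {u1}
  B2 = {u2, v3}
  B3 = {v0}
  B4 = {v1}
  B5 = {v2}
u0 ∈ B0, v0 ∈ B3 → different blocks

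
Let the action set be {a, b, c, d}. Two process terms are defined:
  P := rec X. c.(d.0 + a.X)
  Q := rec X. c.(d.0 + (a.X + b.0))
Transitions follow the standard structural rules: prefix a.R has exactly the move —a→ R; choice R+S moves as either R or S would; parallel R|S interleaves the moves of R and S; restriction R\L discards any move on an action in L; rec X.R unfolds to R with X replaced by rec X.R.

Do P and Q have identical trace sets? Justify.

trace-distinct — witness ⟨cb⟩

P's transition system — 3 states:
  u0 = rec X. c.(d.0 + a.X) has moves ··c··> u1
  u1 = d.0 + a.(rec X. c.(d.0 + a.X)) has moves ··a··> u0, ··d··> u2
  u2 = 0 has moves deadlocked
Q's transition system — 3 states:
  v0 = rec X. c.(d.0 + (a.X + b.0)) has moves ··c··> v1
  v1 = d.0 + (a.(rec X. c.(d.0 + (a.X + b.0))) + b.0) has moves ··a··> v0, ··b··> v2, ··d··> v2
  v2 = 0 has moves deadlocked
Executing cb from Q (initial set {v0}):
  after c @ step 1: {v1}
  after b @ step 2: {v2}
  — Q admits the full trace.
Executing cb from P (initial set {u0}):
  after c @ step 1: {u1}
  after b @ step 2: no successor for P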